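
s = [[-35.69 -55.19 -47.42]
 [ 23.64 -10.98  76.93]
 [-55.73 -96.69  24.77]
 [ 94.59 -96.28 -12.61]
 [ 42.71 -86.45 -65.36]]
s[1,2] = 76.93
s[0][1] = -55.19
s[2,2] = 24.77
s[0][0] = -35.69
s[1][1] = -10.98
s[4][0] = 42.71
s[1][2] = 76.93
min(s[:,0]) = -55.73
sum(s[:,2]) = -23.689999999999998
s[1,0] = 23.64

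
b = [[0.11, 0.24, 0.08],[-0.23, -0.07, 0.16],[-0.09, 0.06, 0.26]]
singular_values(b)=[0.37, 0.31, 0.05]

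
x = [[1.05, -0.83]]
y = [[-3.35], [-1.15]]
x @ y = [[-2.56]]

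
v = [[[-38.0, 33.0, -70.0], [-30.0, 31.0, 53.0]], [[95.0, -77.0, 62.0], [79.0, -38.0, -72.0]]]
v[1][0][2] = 62.0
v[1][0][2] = 62.0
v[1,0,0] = 95.0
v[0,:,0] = [-38.0, -30.0]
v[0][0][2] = -70.0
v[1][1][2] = -72.0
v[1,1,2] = -72.0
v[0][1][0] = -30.0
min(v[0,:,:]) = -70.0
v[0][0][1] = 33.0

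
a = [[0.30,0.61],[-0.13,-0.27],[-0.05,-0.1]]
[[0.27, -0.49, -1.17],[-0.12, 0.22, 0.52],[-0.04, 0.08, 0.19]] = a @ [[0.11,-0.20,-0.47],  [0.39,-0.71,-1.69]]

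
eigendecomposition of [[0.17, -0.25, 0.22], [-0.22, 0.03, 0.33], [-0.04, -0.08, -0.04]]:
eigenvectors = [[(-0.83+0j),(0.56+0.04j),0.56-0.04j], [0.55+0.00j,0.71+0.00j,0.71-0.00j], [(-0.03+0j),0.11+0.41j,(0.11-0.41j)]]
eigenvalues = [(0.34+0j), (-0.09+0.18j), (-0.09-0.18j)]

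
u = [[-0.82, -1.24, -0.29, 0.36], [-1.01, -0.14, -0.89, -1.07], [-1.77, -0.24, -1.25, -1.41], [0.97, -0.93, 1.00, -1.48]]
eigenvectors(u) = [[-0.34+0.26j, (-0.34-0.26j), (0.58+0.07j), 0.58-0.07j],[-0.01+0.36j, -0.01-0.36j, (-0.31-0.2j), -0.31+0.20j],[(-0.11+0.53j), -0.11-0.53j, -0.70+0.00j, -0.70-0.00j],[0.63+0.00j, 0.63-0.00j, (0.11+0.12j), 0.11-0.12j]]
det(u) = 1.16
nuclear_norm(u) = 6.94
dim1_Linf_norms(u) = [1.24, 1.07, 1.77, 1.48]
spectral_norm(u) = 3.20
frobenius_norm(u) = 4.14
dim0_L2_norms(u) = [2.4, 1.57, 1.85, 2.34]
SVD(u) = [[-0.23, 0.07, -0.97, 0.07],[-0.53, -0.13, 0.18, 0.82],[-0.81, -0.11, 0.15, -0.56],[0.14, -0.98, -0.11, -0.04]] @ diag([3.1961751631255075, 2.2223826897752046, 1.403438723248415, 0.11635831252653574]) @ [[0.71, 0.13, 0.53, 0.44], [-0.31, 0.39, -0.34, 0.79], [0.18, 0.88, -0.12, -0.42], [0.6, -0.22, -0.77, 0.01]]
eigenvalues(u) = [(-2.16+0.71j), (-2.16-0.71j), (0.32+0.35j), (0.32-0.35j)]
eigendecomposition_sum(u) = [[(-0.56-0.21j), (-0.17-0.55j), -0.38-0.04j, 0.07-0.78j],  [(-0.43+0.25j), (-0.44-0.18j), -0.23+0.22j, -0.46-0.45j],  [(-0.7+0.26j), -0.60-0.38j, -0.39+0.27j, (-0.57-0.78j)],  [(0.46+0.74j), -0.30+0.78j, (0.4+0.39j), (-0.77+0.84j)]] + [[-0.56+0.21j, (-0.17+0.55j), -0.38+0.04j, 0.07+0.78j], [-0.43-0.25j, (-0.44+0.18j), -0.23-0.22j, (-0.46+0.45j)], [(-0.7-0.26j), (-0.6+0.38j), (-0.39-0.27j), (-0.57+0.78j)], [(0.46-0.74j), (-0.3-0.78j), (0.4-0.39j), -0.77-0.84j]] + [[(0.15+0.05j), -0.45+0.41j, (0.23-0.31j), (0.11-0.02j)], [-0.07-0.07j, 0.37-0.11j, -0.22+0.11j, (-0.07-0.02j)], [-0.19-0.04j, 0.48-0.56j, -0.23+0.40j, (-0.13+0.04j)], [0.02+0.04j, -0.17+0.00j, (0.1-0.02j), (0.03+0.02j)]] + [[(0.15-0.05j), (-0.45-0.41j), (0.23+0.31j), (0.11+0.02j)], [-0.07+0.07j, (0.37+0.11j), (-0.22-0.11j), -0.07+0.02j], [-0.19+0.04j, (0.48+0.56j), (-0.23-0.4j), (-0.13-0.04j)], [0.02-0.04j, (-0.17-0j), (0.1+0.02j), (0.03-0.02j)]]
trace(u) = -3.69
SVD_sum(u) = [[-0.53, -0.10, -0.39, -0.33], [-1.20, -0.23, -0.88, -0.74], [-1.84, -0.35, -1.36, -1.14], [0.31, 0.06, 0.23, 0.19]] + [[-0.05, 0.06, -0.05, 0.12], [0.09, -0.11, 0.1, -0.23], [0.07, -0.09, 0.08, -0.19], [0.69, -0.86, 0.75, -1.74]] + [[-0.24,-1.20,0.16,0.56],[0.04,0.22,-0.03,-0.10],[0.04,0.18,-0.02,-0.09],[-0.03,-0.13,0.02,0.06]] + [[0.00, -0.00, -0.01, 0.0], [0.06, -0.02, -0.07, 0.00], [-0.04, 0.01, 0.05, -0.0], [-0.0, 0.0, 0.0, -0.0]]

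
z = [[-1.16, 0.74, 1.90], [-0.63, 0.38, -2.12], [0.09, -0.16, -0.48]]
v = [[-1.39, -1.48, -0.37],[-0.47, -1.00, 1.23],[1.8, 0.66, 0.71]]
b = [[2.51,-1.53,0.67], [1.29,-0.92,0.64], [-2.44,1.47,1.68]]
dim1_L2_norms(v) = [2.06, 1.65, 2.04]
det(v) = -2.21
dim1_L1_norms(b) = [4.71, 2.85, 5.59]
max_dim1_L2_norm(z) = 2.35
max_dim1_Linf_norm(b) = 2.51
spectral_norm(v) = 2.90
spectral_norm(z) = 2.92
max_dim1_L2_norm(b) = 3.31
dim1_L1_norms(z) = [3.8, 3.13, 0.73]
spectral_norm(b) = 4.41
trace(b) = 3.27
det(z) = 0.37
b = v @ z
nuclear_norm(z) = 4.51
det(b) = -0.77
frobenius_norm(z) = 3.29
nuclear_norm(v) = 4.97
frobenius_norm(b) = 4.79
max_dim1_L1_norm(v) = 3.24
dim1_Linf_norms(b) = [2.51, 1.29, 2.44]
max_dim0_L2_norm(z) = 2.89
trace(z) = -1.26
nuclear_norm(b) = 6.37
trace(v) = -1.68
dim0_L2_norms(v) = [2.32, 1.9, 1.47]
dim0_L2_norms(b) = [3.73, 2.31, 1.92]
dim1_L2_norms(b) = [3.01, 1.71, 3.31]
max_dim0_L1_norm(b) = 6.24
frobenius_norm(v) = 3.34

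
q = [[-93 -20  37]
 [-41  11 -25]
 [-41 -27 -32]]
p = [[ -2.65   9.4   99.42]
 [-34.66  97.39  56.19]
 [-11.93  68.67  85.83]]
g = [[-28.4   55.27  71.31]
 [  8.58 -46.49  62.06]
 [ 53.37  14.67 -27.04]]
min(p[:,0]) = -34.66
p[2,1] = 68.67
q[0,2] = 37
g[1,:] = [8.58, -46.49, 62.06]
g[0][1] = 55.27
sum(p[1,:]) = 118.92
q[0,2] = 37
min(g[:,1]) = -46.49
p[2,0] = -11.93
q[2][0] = -41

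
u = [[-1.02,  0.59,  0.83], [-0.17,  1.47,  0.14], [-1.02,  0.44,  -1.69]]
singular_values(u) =[2.07, 1.78, 0.96]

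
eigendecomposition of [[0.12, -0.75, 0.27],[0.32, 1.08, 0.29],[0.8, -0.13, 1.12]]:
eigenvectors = [[-0.81+0.00j, -0.09-0.32j, -0.09+0.32j],[(0.08+0j), -0.33+0.49j, -0.33-0.49j],[0.59+0.00j, (-0.73+0j), (-0.73-0j)]]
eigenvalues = [(-0+0j), (1.16+0.44j), (1.16-0.44j)]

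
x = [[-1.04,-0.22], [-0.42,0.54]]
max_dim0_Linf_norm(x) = 1.04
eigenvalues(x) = [-1.1, 0.6]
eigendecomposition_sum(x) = [[-1.06, -0.14], [-0.27, -0.04]] + [[0.02, -0.08],[-0.15, 0.58]]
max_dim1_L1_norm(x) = 1.26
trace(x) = -0.50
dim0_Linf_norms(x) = [1.04, 0.54]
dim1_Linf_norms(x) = [1.04, 0.54]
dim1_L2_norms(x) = [1.06, 0.68]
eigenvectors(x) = [[-0.97, 0.13], [-0.25, -0.99]]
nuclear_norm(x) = 1.70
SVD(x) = [[-0.93,-0.37], [-0.37,0.93]] @ diag([1.121607933851127, 0.5830914531376762]) @ [[1.00, 0.0], [-0.00, 1.0]]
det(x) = -0.65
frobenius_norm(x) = 1.26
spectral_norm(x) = 1.12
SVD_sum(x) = [[-1.04, -0.0], [-0.42, -0.00]] + [[0.0, -0.22], [-0.00, 0.54]]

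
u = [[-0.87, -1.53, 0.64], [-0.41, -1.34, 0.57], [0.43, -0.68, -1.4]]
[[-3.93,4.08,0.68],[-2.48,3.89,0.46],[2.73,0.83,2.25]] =u @ [[2.78, 0.86, -0.34], [0.44, -2.74, -0.8], [-1.31, 1.0, -1.32]]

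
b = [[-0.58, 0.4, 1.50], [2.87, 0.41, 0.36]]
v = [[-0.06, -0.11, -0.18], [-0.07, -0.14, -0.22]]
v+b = [[-0.64, 0.29, 1.32], [2.80, 0.27, 0.14]]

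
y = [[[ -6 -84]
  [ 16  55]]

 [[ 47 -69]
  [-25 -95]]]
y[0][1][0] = 16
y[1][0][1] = -69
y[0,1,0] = 16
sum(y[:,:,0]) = 32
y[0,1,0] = 16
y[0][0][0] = -6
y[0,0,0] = -6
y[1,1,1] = -95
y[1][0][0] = 47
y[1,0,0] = 47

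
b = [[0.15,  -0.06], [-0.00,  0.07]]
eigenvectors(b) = [[1.00,0.60],[0.0,0.80]]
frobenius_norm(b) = 0.18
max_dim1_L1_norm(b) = 0.21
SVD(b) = [[0.98, 0.19], [-0.19, 0.98]] @ diag([0.16401754250991382, 0.06401754250991379]) @ [[0.90, -0.44], [0.44, 0.90]]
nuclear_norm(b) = 0.23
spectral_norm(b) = 0.16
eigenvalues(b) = [0.15, 0.07]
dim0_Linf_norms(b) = [0.15, 0.07]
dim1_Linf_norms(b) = [0.15, 0.07]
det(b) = 0.01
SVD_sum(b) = [[0.14, -0.07], [-0.03, 0.01]] + [[0.01, 0.01], [0.03, 0.06]]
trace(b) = 0.22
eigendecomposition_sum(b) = [[0.15, -0.11], [0.00, 0.0]] + [[0.0, 0.05], [0.00, 0.07]]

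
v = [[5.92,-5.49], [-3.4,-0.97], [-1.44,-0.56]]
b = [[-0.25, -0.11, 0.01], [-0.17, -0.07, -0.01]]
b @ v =[[-1.12, 1.47],[-0.75, 1.01]]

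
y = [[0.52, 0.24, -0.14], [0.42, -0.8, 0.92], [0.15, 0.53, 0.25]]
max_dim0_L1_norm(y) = 1.57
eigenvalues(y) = [0.65, 0.51, -1.19]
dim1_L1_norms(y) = [0.9, 2.14, 0.93]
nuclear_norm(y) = 2.44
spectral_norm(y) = 1.30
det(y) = -0.40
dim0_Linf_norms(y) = [0.52, 0.8, 0.92]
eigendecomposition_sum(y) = [[0.24, 0.06, 0.05], [0.79, 0.19, 0.16], [1.14, 0.27, 0.22]] + [[0.31, 0.02, -0.08],[-0.55, -0.04, 0.14],[-0.93, -0.07, 0.24]] + [[-0.03, 0.16, -0.1], [0.18, -0.95, 0.62], [-0.06, 0.33, -0.22]]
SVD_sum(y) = [[-0.03, 0.08, -0.08],  [0.35, -0.86, 0.89],  [-0.04, 0.1, -0.1]] + [[0.36, 0.29, 0.15], [0.07, 0.06, 0.03], [0.37, 0.31, 0.15]] + [[0.19, -0.13, -0.21], [-0.0, 0.0, 0.00], [-0.18, 0.13, 0.20]]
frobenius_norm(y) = 1.54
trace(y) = -0.03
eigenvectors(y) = [[-0.17,-0.28,0.16], [-0.56,0.49,-0.93], [-0.81,0.83,0.33]]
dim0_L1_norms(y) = [1.09, 1.57, 1.31]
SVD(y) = [[0.09, 0.69, -0.72], [-0.99, 0.14, 0.01], [0.11, 0.71, 0.69]] @ diag([1.298690454590489, 0.7096318124632002, 0.4314229872129466]) @ [[-0.27,  0.67,  -0.69], [0.74,  0.61,  0.3], [-0.62,  0.43,  0.66]]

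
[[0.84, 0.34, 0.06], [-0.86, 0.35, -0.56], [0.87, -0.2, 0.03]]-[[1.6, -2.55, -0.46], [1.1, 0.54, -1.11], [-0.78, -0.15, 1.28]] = [[-0.76, 2.89, 0.52],[-1.96, -0.19, 0.55],[1.65, -0.05, -1.25]]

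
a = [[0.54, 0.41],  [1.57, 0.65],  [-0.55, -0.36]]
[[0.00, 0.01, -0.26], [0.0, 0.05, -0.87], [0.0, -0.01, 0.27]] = a @[[0.0, 0.04, -0.65], [-0.00, -0.02, 0.23]]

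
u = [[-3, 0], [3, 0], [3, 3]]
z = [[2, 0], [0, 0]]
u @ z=[[-6, 0], [6, 0], [6, 0]]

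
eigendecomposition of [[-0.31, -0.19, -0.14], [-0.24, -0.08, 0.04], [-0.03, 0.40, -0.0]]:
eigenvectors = [[0.56, -0.24, -0.37], [0.57, -0.53, 0.42], [-0.6, 0.82, 0.83]]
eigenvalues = [-0.36, -0.25, 0.21]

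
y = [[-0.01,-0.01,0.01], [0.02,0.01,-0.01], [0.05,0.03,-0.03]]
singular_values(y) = [0.07, 0.0, 0.0]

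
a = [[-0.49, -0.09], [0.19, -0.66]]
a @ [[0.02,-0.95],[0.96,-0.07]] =[[-0.10, 0.47], [-0.63, -0.13]]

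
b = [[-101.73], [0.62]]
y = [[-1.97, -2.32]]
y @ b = [[198.97]]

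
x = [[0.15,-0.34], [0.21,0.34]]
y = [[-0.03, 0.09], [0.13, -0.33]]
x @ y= [[-0.05, 0.13], [0.04, -0.09]]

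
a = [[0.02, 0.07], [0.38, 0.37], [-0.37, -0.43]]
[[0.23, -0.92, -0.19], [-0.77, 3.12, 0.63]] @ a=[[-0.27,-0.24], [0.94,0.83]]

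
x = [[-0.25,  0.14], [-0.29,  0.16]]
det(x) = 0.001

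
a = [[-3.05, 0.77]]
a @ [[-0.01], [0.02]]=[[0.05]]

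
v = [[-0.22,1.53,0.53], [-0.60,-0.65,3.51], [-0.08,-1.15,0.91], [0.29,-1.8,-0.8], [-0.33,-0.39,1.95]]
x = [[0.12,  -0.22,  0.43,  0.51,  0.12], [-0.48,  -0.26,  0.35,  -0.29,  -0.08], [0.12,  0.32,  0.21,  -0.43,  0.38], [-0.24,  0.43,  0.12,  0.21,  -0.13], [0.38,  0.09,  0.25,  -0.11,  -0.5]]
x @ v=[[0.18,  -1.13,  -0.49], [0.18,  -0.41,  -0.77], [-0.49,  0.36,  2.46], [-0.11,  -1.11,  1.07], [-0.02,  0.63,  -0.14]]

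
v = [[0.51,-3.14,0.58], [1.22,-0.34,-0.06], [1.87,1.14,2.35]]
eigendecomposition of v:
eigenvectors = [[0.73+0.00j,  (0.73-0j),  0.18+0.00j],  [0.06-0.47j,  (0.06+0.47j),  0.05+0.00j],  [-0.47-0.15j,  (-0.47+0.15j),  0.98+0.00j]]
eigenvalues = [(-0.12+1.92j), (-0.12-1.92j), (2.75+0j)]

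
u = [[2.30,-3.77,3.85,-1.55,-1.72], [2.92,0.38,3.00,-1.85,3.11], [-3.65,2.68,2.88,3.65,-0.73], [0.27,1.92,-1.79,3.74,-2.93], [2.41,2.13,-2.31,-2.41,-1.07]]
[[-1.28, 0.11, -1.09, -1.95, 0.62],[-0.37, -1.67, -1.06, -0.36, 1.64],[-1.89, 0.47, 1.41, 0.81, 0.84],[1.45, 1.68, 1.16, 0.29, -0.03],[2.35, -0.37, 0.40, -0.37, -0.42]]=u @[[0.36, -0.0, -0.15, -0.15, 0.21],  [0.20, -0.13, 0.26, 0.12, 0.12],  [-0.40, -0.11, -0.02, -0.14, 0.28],  [-0.01, 0.26, 0.02, 0.14, 0.16],  [-0.10, -0.26, -0.20, 0.23, 0.14]]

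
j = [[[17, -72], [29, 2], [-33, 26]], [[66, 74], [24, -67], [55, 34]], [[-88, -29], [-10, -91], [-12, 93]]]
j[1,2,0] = 55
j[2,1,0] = -10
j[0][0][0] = 17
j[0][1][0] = 29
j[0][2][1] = 26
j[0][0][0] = 17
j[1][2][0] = 55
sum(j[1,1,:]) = -43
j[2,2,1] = 93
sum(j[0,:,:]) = -31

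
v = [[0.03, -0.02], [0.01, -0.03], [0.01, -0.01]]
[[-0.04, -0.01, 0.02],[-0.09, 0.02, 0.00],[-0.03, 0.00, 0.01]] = v @[[0.9, -1.00, 0.75], [3.41, -1.11, 0.19]]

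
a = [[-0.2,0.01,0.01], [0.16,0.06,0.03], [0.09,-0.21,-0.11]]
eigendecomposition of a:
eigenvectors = [[0.52+0.00j, 0.03-0.01j, (0.03+0.01j)], [(-0.21+0j), (-0.4-0.08j), (-0.4+0.08j)], [(-0.83+0j), (0.91+0j), 0.91-0.00j]]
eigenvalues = [(-0.22+0j), (-0.02+0.02j), (-0.02-0.02j)]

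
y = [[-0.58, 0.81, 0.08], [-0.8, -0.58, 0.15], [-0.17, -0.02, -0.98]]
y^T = [[-0.58, -0.80, -0.17], [0.81, -0.58, -0.02], [0.08, 0.15, -0.98]]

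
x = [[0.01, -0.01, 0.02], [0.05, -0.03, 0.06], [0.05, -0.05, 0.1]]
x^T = [[0.01, 0.05, 0.05], [-0.01, -0.03, -0.05], [0.02, 0.06, 0.1]]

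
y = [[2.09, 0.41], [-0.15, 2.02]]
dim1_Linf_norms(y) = [2.09, 2.02]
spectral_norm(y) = 2.21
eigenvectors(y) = [[(0.86+0j), 0.86-0.00j], [-0.07+0.51j, (-0.07-0.51j)]]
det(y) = 4.28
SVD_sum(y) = [[1.38,1.22], [0.92,0.81]] + [[0.71, -0.81],  [-1.07, 1.21]]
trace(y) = 4.11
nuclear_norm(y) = 4.15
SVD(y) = [[-0.83,-0.55], [-0.55,0.83]] @ diag([2.2086168250599516, 1.939358584703226]) @ [[-0.75, -0.66], [-0.66, 0.75]]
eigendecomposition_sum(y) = [[1.05-0.02j, 0.20-1.72j], [(-0.08+0.63j), (1.01+0.27j)]] + [[(1.04+0.02j), 0.20+1.72j], [(-0.08-0.63j), 1.01-0.27j]]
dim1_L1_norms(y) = [2.5, 2.17]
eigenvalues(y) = [(2.06+0.25j), (2.06-0.25j)]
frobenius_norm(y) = 2.94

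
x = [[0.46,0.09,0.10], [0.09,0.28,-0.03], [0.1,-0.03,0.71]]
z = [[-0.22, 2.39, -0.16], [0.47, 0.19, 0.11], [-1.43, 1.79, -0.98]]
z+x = [[0.24, 2.48, -0.06], [0.56, 0.47, 0.08], [-1.33, 1.76, -0.27]]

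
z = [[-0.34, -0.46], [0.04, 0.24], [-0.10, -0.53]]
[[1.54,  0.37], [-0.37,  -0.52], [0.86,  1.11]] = z@[[-3.16, 2.37], [-1.02, -2.55]]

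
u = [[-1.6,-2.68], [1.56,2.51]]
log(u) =[[-5.77, -6.35], [3.70, 3.97]]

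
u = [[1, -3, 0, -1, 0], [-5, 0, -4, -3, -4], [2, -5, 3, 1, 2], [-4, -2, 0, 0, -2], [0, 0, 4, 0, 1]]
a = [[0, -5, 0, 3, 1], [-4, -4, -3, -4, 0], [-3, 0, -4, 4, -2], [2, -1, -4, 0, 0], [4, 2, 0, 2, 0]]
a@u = [[13, -6, 24, 15, 15], [26, 35, 7, 13, 18], [-27, 21, -20, -1, -18], [-1, 14, -8, -3, -4], [-14, -16, -8, -10, -12]]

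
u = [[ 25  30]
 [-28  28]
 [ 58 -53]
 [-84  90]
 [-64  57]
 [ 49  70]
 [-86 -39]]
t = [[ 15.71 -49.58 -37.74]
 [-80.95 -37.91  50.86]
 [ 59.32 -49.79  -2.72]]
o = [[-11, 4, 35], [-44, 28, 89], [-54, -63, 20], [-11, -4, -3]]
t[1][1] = -37.91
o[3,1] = -4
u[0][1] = 30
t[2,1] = -49.79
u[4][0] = -64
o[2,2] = 20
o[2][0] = -54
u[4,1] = 57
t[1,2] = 50.86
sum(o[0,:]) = 28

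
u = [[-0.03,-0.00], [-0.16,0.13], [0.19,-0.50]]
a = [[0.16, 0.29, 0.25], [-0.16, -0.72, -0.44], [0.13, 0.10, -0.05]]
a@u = [[-0.00, -0.09], [0.04, 0.13], [-0.03, 0.04]]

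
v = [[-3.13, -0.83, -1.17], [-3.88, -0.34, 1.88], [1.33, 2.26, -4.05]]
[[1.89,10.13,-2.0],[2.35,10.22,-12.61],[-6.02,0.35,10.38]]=v @ [[-0.26,-3.07,2.06],  [-1.83,0.51,-1.51],  [0.38,-0.81,-2.73]]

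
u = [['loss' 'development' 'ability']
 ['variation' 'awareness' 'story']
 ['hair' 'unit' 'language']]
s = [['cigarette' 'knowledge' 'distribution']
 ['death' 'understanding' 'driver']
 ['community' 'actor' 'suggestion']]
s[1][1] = 'understanding'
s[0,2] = 'distribution'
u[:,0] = ['loss', 'variation', 'hair']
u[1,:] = ['variation', 'awareness', 'story']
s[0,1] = 'knowledge'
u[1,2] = 'story'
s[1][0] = 'death'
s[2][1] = 'actor'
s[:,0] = ['cigarette', 'death', 'community']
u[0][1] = 'development'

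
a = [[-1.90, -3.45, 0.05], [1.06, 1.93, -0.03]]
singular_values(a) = [4.51, 0.0]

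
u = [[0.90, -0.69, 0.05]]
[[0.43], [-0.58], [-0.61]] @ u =[[0.39, -0.3, 0.02], [-0.52, 0.4, -0.03], [-0.55, 0.42, -0.03]]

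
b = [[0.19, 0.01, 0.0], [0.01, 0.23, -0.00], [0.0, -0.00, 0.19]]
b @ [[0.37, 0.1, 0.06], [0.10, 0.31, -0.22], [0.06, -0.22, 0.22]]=[[0.07, 0.02, 0.01], [0.03, 0.07, -0.05], [0.01, -0.04, 0.04]]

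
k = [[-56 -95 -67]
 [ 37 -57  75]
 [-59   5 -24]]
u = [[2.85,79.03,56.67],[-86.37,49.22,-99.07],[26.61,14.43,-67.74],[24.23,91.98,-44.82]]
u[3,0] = 24.23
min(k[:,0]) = -59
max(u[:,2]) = 56.67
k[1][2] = 75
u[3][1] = 91.98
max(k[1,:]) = 75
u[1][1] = 49.22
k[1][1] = -57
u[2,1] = 14.43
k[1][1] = -57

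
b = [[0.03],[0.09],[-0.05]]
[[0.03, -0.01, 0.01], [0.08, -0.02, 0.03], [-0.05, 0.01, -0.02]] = b @ [[0.93, -0.22, 0.36]]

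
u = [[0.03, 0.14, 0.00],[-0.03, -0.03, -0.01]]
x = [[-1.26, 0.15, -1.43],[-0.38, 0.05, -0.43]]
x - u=[[-1.29,0.01,-1.43], [-0.35,0.08,-0.42]]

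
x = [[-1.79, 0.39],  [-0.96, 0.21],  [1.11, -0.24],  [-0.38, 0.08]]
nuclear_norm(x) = 2.40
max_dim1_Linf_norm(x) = 1.79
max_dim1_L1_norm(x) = 2.18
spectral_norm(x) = 2.40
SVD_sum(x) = [[-1.79,0.39], [-0.96,0.21], [1.11,-0.24], [-0.38,0.08]] + [[0.00, 0.0], [0.00, 0.00], [0.00, 0.0], [-0.00, -0.00]]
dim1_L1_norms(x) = [2.18, 1.17, 1.35, 0.46]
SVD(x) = [[-0.76,-0.23],[-0.41,-0.37],[0.47,-0.42],[-0.16,0.80]] @ diag([2.4004977722715126, 0.0032319219518896483]) @ [[0.98, -0.21],  [-0.21, -0.98]]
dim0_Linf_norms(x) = [1.79, 0.39]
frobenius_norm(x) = 2.40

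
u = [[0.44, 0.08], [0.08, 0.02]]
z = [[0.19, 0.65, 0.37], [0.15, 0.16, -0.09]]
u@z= [[0.1, 0.3, 0.16], [0.02, 0.06, 0.03]]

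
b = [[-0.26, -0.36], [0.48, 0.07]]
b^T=[[-0.26, 0.48], [-0.36, 0.07]]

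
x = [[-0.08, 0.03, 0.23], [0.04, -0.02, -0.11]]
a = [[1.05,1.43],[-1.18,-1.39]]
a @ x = [[-0.03, 0.0, 0.08], [0.04, -0.01, -0.12]]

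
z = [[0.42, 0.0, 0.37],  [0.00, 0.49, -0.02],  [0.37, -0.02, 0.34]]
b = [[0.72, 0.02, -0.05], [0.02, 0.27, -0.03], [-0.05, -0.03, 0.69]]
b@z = [[0.28, 0.01, 0.25], [-0.00, 0.13, -0.01], [0.23, -0.03, 0.22]]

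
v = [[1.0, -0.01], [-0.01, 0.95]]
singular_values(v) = [1.0, 0.95]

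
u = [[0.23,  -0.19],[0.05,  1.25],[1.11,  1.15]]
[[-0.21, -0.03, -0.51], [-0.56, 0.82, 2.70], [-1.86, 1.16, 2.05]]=u @ [[-1.26, 0.38, -0.41], [-0.40, 0.64, 2.18]]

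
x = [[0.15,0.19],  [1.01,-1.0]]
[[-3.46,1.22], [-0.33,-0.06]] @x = [[0.71, -1.88], [-0.11, -0.0]]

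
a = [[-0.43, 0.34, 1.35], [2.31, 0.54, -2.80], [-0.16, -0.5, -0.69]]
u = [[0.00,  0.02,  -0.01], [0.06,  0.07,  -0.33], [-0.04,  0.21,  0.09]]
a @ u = [[-0.03, 0.30, 0.01], [0.14, -0.5, -0.45], [-0.00, -0.18, 0.1]]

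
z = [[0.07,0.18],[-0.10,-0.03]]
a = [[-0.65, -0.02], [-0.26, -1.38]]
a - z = [[-0.72, -0.20], [-0.16, -1.35]]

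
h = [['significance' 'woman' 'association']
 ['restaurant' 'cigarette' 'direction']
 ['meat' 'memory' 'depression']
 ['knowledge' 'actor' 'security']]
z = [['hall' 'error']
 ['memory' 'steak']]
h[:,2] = ['association', 'direction', 'depression', 'security']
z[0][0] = 'hall'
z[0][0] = 'hall'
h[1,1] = 'cigarette'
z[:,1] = ['error', 'steak']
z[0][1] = 'error'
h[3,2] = 'security'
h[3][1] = 'actor'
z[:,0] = ['hall', 'memory']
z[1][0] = 'memory'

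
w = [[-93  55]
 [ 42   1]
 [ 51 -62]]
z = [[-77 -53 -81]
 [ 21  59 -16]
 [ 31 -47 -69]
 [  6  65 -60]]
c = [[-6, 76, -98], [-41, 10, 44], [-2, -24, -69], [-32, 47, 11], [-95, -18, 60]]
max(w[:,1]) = 55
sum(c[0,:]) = -28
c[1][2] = 44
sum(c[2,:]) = -95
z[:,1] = [-53, 59, -47, 65]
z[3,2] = -60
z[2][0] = 31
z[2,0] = 31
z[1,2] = -16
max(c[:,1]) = 76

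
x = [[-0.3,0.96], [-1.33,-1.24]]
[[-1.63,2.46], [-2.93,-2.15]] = x @ [[2.93, -0.60], [-0.78, 2.38]]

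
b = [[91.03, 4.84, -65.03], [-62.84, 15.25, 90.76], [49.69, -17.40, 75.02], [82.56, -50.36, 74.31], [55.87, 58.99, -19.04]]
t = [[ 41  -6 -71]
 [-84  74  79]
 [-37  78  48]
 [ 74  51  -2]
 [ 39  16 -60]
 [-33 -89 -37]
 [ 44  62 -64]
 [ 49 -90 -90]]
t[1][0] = -84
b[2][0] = 49.69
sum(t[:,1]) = 96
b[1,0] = -62.84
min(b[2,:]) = -17.4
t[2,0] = -37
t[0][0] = 41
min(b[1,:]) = -62.84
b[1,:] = [-62.84, 15.25, 90.76]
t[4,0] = 39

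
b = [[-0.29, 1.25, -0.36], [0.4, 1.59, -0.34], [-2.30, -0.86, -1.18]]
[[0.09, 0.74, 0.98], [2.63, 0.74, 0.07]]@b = [[-1.98, 0.45, -1.44], [-0.63, 4.4, -1.28]]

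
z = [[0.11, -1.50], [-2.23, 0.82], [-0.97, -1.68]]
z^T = [[0.11,  -2.23,  -0.97], [-1.50,  0.82,  -1.68]]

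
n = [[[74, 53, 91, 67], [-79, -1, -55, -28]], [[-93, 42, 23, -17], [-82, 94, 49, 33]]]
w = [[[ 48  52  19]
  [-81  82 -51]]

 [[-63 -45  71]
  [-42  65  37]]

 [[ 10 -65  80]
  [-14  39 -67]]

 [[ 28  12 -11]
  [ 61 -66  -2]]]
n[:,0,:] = [[74, 53, 91, 67], [-93, 42, 23, -17]]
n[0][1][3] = -28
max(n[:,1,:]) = 94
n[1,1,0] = -82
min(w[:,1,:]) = -81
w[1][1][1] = 65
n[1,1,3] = 33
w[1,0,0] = -63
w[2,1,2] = -67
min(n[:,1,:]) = -82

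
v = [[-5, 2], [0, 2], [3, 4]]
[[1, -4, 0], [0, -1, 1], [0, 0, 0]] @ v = [[-5, -6], [3, 2], [0, 0]]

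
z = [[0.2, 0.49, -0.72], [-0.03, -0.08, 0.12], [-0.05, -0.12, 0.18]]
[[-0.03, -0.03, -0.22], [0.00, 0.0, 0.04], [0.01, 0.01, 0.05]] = z @ [[0.0, 0.00, 0.04], [0.00, 0.0, 0.04], [0.04, 0.04, 0.34]]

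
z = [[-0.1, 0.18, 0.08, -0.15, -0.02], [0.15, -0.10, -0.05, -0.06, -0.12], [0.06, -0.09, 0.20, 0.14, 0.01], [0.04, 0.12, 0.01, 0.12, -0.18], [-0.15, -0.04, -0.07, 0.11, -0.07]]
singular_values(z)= [0.33, 0.27, 0.25, 0.23, 0.1]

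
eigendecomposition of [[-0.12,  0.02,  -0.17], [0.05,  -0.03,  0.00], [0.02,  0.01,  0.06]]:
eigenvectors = [[(0.87+0j), -0.60-0.12j, -0.60+0.12j], [-0.49+0.00j, (-0.68+0j), -0.68-0.00j], [-0.07+0.00j, (0.39+0.12j), 0.39-0.12j]]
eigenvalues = [(-0.12+0j), (0.01+0.01j), (0.01-0.01j)]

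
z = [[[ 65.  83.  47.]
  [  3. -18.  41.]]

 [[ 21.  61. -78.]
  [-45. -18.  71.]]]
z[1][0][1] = 61.0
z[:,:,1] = [[83.0, -18.0], [61.0, -18.0]]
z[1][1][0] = -45.0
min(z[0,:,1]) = -18.0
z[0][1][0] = 3.0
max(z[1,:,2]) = 71.0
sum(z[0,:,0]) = 68.0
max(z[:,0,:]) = 83.0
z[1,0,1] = 61.0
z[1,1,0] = -45.0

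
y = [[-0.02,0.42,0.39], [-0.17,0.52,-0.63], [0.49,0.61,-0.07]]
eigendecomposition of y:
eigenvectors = [[(-0.77+0j), 0.00-0.48j, 0.48j],[0.25+0.00j, (0.67+0j), 0.67-0.00j],[(0.59+0j), 0.08-0.56j, 0.08+0.56j]]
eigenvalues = [(-0.45+0j), (0.44+0.65j), (0.44-0.65j)]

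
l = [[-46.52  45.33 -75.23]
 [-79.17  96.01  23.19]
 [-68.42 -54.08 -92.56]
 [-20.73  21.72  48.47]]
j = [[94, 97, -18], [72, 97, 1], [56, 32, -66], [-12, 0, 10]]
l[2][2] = -92.56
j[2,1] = 32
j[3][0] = -12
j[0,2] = -18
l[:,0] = [-46.52, -79.17, -68.42, -20.73]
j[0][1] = 97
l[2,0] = -68.42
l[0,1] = 45.33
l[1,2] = 23.19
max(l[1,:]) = 96.01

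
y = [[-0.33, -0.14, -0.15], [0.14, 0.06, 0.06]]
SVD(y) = [[-0.92, 0.39], [0.39, 0.92]] @ diag([0.42165110066402056, 0.0032170341651874697]) @ [[0.85,0.36,0.38], [0.29,0.29,-0.91]]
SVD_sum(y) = [[-0.33, -0.14, -0.15], [0.14, 0.06, 0.06]] + [[0.00,0.0,-0.0], [0.00,0.00,-0.00]]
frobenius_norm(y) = 0.42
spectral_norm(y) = 0.42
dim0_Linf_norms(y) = [0.33, 0.14, 0.15]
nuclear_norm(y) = 0.42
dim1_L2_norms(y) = [0.39, 0.16]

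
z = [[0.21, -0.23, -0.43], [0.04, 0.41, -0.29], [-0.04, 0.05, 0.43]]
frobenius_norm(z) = 0.85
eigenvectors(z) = [[(-0.99+0j), (0.12-0.6j), (0.12+0.6j)], [(-0+0j), (-0.73+0j), -0.73-0.00j], [(-0.14+0j), 0.12+0.29j, 0.12-0.29j]]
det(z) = 0.03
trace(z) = 1.05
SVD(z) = [[0.69, 0.47, -0.56], [0.39, -0.88, -0.25], [-0.61, -0.05, -0.79]] @ diag([0.6975860645244496, 0.47748537817815784, 0.10040615622237663]) @ [[0.26, -0.04, -0.96],[0.13, -0.99, 0.08],[-0.96, -0.15, -0.26]]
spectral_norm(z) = 0.70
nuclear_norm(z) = 1.28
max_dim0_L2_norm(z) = 0.67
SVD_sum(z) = [[0.13, -0.02, -0.46], [0.07, -0.01, -0.26], [-0.11, 0.02, 0.41]] + [[0.03, -0.22, 0.02], [-0.06, 0.42, -0.03], [-0.0, 0.02, -0.0]] + [[0.05, 0.01, 0.01], [0.02, 0.00, 0.01], [0.08, 0.01, 0.02]]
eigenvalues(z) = [(0.15+0j), (0.45+0.15j), (0.45-0.15j)]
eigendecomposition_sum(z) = [[(0.12+0j),(0.06+0j),(0.23-0j)], [0.00+0.00j,0.00+0.00j,0.00-0.00j], [(0.02+0j),(0.01+0j),0.03-0.00j]] + [[0.05+0.03j, (-0.14+0.15j), -0.33-0.19j], [(0.02-0.06j), (0.2+0.14j), -0.15+0.44j], [-0.03+0.00j, (0.02-0.1j), (0.2-0.01j)]] + [[(0.05-0.03j),(-0.14-0.15j),-0.33+0.19j],  [(0.02+0.06j),(0.2-0.14j),(-0.15-0.44j)],  [(-0.03-0j),(0.02+0.1j),0.20+0.01j]]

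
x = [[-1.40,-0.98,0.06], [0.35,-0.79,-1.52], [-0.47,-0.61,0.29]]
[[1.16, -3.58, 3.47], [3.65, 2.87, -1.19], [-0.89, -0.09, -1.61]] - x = [[2.56, -2.6, 3.41], [3.3, 3.66, 0.33], [-0.42, 0.52, -1.90]]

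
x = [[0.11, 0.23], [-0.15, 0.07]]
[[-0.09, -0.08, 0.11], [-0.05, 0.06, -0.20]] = x @ [[0.1, -0.46, 1.27], [-0.44, -0.11, -0.13]]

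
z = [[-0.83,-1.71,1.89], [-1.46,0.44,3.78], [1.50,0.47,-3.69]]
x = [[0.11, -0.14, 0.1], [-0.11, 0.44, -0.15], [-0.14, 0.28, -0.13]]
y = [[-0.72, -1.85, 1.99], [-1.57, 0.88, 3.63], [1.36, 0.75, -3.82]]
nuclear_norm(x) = 0.71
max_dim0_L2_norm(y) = 5.63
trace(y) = -3.66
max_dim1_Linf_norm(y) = 3.82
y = x + z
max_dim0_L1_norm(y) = 9.44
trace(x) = 0.42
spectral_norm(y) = 6.07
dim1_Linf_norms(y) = [1.99, 3.63, 3.82]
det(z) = -0.21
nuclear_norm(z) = 7.82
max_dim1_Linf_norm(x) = 0.44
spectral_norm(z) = 6.08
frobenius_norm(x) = 0.62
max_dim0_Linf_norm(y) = 3.82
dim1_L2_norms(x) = [0.2, 0.48, 0.34]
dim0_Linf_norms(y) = [1.57, 1.85, 3.82]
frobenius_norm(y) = 6.43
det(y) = 1.62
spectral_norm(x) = 0.61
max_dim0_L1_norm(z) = 9.36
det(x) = 0.00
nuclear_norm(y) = 8.30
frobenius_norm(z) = 6.32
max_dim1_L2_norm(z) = 4.08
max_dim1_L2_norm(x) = 0.48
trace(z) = -4.08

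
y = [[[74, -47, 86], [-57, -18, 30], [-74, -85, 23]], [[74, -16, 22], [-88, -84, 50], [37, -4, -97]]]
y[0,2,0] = -74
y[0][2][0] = -74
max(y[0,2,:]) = 23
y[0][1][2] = 30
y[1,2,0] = 37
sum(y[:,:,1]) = -254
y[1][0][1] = -16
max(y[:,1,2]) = 50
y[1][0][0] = 74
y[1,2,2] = -97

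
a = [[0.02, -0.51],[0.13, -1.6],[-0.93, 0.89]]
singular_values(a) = [1.99, 0.73]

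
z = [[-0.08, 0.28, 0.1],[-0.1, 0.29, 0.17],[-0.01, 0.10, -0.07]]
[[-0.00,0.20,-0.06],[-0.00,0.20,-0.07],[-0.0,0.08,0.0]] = z @ [[0.01,-0.25,-0.79], [0.00,0.69,-0.31], [0.00,-0.17,-0.36]]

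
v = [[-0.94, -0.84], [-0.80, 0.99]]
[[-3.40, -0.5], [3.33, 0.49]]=v@[[0.36,0.05],[3.65,0.54]]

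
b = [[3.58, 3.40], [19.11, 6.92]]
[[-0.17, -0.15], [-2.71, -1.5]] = b @ [[-0.2, -0.1], [0.16, 0.06]]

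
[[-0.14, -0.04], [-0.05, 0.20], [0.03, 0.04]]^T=[[-0.14, -0.05, 0.03], [-0.04, 0.2, 0.04]]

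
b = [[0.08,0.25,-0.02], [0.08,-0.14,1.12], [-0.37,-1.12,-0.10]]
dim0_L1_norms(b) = [0.53, 1.51, 1.24]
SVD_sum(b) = [[0.08,0.25,-0.01],[-0.05,-0.16,0.01],[-0.35,-1.12,0.06]] + [[-0.00, -0.00, -0.01], [0.13, 0.02, 1.11], [-0.02, -0.0, -0.16]] + [[0.0,-0.0,-0.0], [0.00,-0.00,-0.00], [0.00,-0.00,-0.00]]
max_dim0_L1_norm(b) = 1.51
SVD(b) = [[-0.22, 0.01, 0.98], [0.13, -0.99, 0.04], [0.97, 0.14, 0.21]] @ diag([1.213422908667448, 1.130752392183568, 0.0019678140590647553]) @ [[-0.3,-0.95,0.05], [-0.12,-0.01,-0.99], [0.95,-0.30,-0.11]]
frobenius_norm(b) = 1.66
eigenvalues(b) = [0j, (-0.08+1.1j), (-0.08-1.1j)]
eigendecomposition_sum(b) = [[0.00-0.00j, 0.00+0.00j, 0.00+0.00j], [(-0+0j), (-0+0j), (-0+0j)], [(-0+0j), -0.00+0.00j, -0.00+0.00j]] + [[0.04-0.02j, 0.12-0.01j, (-0.01-0.13j)],  [(0.04+0.19j), -0.07+0.56j, 0.56+0.08j],  [-0.18+0.05j, -0.56-0.04j, -0.05+0.56j]] + [[0.04+0.02j, (0.12+0.01j), (-0.01+0.13j)],[(0.04-0.19j), (-0.07-0.56j), (0.56-0.08j)],[(-0.18-0.05j), (-0.56+0.04j), -0.05-0.56j]]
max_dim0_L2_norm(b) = 1.16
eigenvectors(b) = [[(-0.95+0j), (0.15-0.03j), (0.15+0.03j)], [(0.3+0j), (-0.04+0.7j), (-0.04-0.7j)], [0.11+0.00j, (-0.7+0j), (-0.7-0j)]]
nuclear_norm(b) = 2.35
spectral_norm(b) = 1.21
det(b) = 0.00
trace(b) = -0.16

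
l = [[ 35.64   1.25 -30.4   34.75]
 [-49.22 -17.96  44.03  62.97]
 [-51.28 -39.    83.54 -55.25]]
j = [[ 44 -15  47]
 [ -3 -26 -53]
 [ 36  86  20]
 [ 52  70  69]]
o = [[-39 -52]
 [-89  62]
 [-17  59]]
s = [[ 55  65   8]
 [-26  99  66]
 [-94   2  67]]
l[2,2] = 83.54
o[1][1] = 62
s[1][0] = -26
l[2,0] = -51.28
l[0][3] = 34.75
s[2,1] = 2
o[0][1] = -52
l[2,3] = -55.25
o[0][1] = -52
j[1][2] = -53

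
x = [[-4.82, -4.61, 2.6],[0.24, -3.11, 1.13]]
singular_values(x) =[7.54, 2.31]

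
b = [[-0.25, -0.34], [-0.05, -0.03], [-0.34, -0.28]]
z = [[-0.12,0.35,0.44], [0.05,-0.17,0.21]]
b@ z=[[0.01, -0.03, -0.18], [0.0, -0.01, -0.03], [0.03, -0.07, -0.21]]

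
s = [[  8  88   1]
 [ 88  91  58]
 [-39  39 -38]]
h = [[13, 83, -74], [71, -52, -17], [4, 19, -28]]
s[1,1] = 91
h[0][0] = 13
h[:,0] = [13, 71, 4]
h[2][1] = 19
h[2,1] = 19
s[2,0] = -39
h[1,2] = -17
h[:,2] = [-74, -17, -28]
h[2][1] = 19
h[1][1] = -52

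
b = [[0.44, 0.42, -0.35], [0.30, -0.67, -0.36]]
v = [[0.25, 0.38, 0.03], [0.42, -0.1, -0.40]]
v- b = [[-0.19, -0.04, 0.38], [0.12, 0.57, -0.04]]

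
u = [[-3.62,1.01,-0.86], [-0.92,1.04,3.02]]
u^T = [[-3.62, -0.92], [1.01, 1.04], [-0.86, 3.02]]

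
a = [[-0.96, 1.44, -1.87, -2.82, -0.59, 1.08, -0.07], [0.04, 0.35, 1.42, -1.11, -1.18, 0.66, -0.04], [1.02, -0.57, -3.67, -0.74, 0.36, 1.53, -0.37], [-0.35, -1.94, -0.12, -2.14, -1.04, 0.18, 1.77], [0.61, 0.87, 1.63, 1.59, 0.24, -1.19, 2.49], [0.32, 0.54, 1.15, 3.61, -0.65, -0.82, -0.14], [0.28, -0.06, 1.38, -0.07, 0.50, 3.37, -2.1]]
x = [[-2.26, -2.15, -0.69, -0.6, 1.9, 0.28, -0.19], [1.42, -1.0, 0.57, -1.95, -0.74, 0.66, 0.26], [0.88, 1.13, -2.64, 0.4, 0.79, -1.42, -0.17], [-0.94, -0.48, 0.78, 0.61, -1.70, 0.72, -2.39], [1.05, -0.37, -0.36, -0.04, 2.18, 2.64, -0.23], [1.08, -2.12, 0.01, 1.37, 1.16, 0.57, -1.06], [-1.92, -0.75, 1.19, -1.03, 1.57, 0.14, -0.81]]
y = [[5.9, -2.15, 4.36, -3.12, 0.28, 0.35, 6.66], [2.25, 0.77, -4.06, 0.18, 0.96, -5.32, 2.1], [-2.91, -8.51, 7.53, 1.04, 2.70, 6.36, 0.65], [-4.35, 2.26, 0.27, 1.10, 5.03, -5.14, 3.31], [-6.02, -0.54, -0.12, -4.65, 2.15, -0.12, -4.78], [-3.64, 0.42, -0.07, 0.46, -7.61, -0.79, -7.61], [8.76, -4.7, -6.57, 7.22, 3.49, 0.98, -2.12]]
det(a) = 792.68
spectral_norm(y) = 17.08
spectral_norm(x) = 5.16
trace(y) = 14.54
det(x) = -1268.69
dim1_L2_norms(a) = [4.0, 2.28, 4.24, 3.57, 3.74, 3.98, 4.24]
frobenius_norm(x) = 8.88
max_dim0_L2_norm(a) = 5.47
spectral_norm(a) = 6.85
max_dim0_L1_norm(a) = 12.08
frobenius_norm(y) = 29.51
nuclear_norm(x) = 21.60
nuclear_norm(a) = 22.58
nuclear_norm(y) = 67.18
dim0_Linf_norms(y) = [8.76, 8.51, 7.53, 7.22, 7.61, 6.36, 7.61]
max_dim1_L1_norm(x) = 8.07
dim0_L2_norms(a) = [1.62, 2.71, 4.99, 5.47, 1.92, 4.17, 3.73]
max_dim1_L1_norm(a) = 8.83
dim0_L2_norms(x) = [3.84, 3.51, 3.15, 2.76, 4.03, 3.22, 2.77]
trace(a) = -9.10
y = a @ x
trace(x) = -3.35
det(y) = -1005762.39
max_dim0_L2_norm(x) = 4.03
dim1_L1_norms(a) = [8.83, 4.8, 8.26, 7.54, 8.62, 7.23, 7.76]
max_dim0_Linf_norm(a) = 3.67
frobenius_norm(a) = 9.99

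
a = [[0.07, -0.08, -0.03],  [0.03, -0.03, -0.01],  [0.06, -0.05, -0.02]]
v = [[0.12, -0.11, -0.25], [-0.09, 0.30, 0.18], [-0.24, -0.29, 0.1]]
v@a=[[-0.01,  0.01,  0.00],[0.01,  -0.01,  -0.00],[-0.02,  0.02,  0.01]]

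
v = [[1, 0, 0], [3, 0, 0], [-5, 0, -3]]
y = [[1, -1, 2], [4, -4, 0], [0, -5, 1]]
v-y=[[0, 1, -2], [-1, 4, 0], [-5, 5, -4]]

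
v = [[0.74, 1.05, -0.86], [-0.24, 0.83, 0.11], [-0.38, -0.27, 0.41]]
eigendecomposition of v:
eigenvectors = [[-0.69+0.00j, 0.79+0.00j, (0.79-0j)], [-0.10+0.00j, (-0.12+0.45j), (-0.12-0.45j)], [-0.72+0.00j, -0.38+0.10j, -0.38-0.10j]]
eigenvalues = [(0.01+0j), (0.99+0.48j), (0.99-0.48j)]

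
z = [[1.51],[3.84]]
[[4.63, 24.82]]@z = [[102.30]]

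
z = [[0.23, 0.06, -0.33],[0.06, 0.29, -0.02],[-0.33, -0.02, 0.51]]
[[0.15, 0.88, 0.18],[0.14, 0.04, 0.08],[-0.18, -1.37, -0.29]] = z@ [[1.08,-0.08,-2.08], [0.29,-0.03,0.58], [0.35,-2.74,-1.9]]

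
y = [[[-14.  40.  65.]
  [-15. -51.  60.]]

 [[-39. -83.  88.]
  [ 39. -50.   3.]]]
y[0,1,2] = 60.0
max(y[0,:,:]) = 65.0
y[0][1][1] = -51.0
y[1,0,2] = 88.0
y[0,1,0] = -15.0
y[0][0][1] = 40.0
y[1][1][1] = -50.0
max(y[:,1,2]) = 60.0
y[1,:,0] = [-39.0, 39.0]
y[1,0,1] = -83.0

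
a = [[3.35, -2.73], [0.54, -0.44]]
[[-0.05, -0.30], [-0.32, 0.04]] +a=[[3.30, -3.03], [0.22, -0.40]]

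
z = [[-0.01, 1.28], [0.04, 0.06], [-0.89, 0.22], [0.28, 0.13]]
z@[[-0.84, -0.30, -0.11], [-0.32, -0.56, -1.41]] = [[-0.40, -0.71, -1.80], [-0.05, -0.05, -0.09], [0.68, 0.14, -0.21], [-0.28, -0.16, -0.21]]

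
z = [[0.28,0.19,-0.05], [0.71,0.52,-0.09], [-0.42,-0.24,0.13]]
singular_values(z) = [1.07, 0.08, 0.0]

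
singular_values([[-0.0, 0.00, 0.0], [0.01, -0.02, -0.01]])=[0.02, 0.0]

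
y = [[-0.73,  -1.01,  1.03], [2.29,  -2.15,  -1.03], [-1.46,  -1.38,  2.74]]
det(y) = 3.67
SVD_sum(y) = [[-0.86, -0.09, 1.00],  [1.38, 0.14, -1.61],  [-2.03, -0.21, 2.36]] + [[0.31,-0.81,0.20], [0.89,-2.3,0.56], [0.48,-1.23,0.3]] + [[-0.18, -0.11, -0.17], [0.02, 0.01, 0.02], [0.09, 0.05, 0.08]]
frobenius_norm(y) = 5.01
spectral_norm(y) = 4.00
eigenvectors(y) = [[(-0.34+0j),0.49+0.16j,(0.49-0.16j)], [0.04+0.00j,(0.73+0j),0.73-0.00j], [(-0.94+0j),0.43+0.10j,(0.43-0.1j)]]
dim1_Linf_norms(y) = [1.03, 2.29, 2.74]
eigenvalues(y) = [(2.28+0j), (-1.21+0.37j), (-1.21-0.37j)]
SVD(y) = [[-0.33,-0.30,-0.9], [0.53,-0.84,0.08], [-0.78,-0.45,0.44]] @ diag([3.9957513535481035, 3.0042613221430488, 0.3055896413391603]) @ [[0.65,  0.07,  -0.76], [-0.35,  0.91,  -0.22], [0.67,  0.41,  0.61]]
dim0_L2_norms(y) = [2.81, 2.75, 3.1]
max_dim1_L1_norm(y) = 5.58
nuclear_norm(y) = 7.31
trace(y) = -0.14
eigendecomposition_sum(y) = [[(-0.64-0j), -0.18+0.00j, (1.04+0j)], [(0.08+0j), 0.02+0.00j, (-0.14+0j)], [-1.78-0.00j, (-0.5+0j), (2.9+0j)]] + [[-0.05+2.61j, -0.42-1.19j, -0.00-0.99j],[(1.1+3.51j), -1.09-1.40j, -0.45-1.32j],[(0.16+2.2j), -0.44-0.97j, (-0.08-0.83j)]] + [[(-0.05-2.61j), (-0.42+1.19j), (-0+0.99j)],[(1.1-3.51j), (-1.09+1.4j), -0.45+1.32j],[(0.16-2.2j), (-0.44+0.97j), (-0.08+0.83j)]]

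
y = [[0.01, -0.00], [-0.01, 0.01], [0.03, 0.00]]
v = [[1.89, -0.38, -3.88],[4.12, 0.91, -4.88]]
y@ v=[[0.02, -0.0, -0.04], [0.02, 0.01, -0.01], [0.06, -0.01, -0.12]]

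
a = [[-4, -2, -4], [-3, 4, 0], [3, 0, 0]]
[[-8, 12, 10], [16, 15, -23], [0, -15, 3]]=a @ [[0, -5, 1], [4, 0, -5], [0, 2, -1]]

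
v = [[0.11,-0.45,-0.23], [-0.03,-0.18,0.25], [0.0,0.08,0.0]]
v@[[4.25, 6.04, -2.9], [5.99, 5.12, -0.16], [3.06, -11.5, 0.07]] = [[-2.93, 1.01, -0.26], [-0.44, -3.98, 0.13], [0.48, 0.41, -0.01]]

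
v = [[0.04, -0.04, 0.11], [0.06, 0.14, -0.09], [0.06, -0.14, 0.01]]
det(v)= -0.002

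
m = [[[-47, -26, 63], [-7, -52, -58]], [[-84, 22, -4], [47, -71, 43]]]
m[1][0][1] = 22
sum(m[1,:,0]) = -37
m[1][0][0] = -84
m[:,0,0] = [-47, -84]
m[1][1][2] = 43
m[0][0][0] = -47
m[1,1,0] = 47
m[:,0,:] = [[-47, -26, 63], [-84, 22, -4]]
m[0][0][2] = 63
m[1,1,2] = 43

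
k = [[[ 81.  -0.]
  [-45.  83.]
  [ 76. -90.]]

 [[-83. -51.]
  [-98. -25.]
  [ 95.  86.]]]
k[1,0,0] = -83.0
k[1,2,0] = 95.0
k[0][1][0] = -45.0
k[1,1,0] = -98.0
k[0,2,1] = -90.0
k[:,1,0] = [-45.0, -98.0]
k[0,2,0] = 76.0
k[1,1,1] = -25.0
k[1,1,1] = -25.0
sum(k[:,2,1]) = -4.0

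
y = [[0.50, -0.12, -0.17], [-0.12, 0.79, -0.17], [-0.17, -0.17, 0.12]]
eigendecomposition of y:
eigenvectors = [[-0.37, -0.90, 0.25], [-0.25, -0.16, -0.95], [-0.9, 0.41, 0.16]]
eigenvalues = [0.0, 0.56, 0.85]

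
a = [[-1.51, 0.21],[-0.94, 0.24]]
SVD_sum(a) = [[-1.50, 0.26], [-0.95, 0.16]] + [[-0.01, -0.05], [0.01, 0.08]]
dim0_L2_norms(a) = [1.78, 0.32]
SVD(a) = [[-0.84, -0.54], [-0.54, 0.84]] @ diag([1.8047274548946939, 0.0914265472897279]) @ [[0.99, -0.17], [0.17, 0.99]]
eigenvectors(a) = [[-0.87, -0.13], [-0.5, -0.99]]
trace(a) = -1.27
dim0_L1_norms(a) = [2.45, 0.45]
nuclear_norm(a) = 1.90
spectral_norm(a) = 1.80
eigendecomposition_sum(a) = [[-1.5, 0.19],[-0.87, 0.11]] + [[-0.01, 0.02], [-0.07, 0.13]]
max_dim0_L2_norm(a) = 1.78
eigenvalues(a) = [-1.39, 0.12]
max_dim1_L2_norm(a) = 1.52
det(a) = -0.16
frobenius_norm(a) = 1.81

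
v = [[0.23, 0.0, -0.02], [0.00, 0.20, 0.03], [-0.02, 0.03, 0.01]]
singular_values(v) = [0.23, 0.2, 0.0]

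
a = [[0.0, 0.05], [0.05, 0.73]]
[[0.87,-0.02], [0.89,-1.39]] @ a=[[-0.00, 0.03], [-0.07, -0.97]]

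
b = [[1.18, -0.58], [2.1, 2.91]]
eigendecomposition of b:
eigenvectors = [[0.36-0.29j,  (0.36+0.29j)], [(-0.89+0j),  -0.89-0.00j]]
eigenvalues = [(2.04+0.69j), (2.04-0.69j)]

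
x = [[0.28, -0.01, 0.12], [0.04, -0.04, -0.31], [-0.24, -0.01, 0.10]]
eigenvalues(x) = [(0.2+0.15j), (0.2-0.15j), (-0.06+0j)]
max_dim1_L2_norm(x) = 0.32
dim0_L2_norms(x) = [0.37, 0.04, 0.35]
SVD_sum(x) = [[0.25, -0.01, -0.04], [0.09, -0.00, -0.02], [-0.25, 0.01, 0.04]] + [[0.03, 0.01, 0.16], [-0.05, -0.02, -0.29], [0.01, 0.00, 0.05]] + [[-0.00, -0.02, 0.00], [-0.0, -0.01, 0.00], [-0.00, -0.02, 0.00]]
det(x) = -0.00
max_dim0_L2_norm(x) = 0.37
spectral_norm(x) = 0.37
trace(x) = 0.34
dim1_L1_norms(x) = [0.41, 0.39, 0.35]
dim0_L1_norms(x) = [0.56, 0.06, 0.53]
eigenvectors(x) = [[0.02+0.45j, (0.02-0.45j), 0j], [0.67+0.00j, (0.67-0j), (1+0j)], [-0.52-0.27j, (-0.52+0.27j), 0.07+0.00j]]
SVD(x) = [[-0.69, 0.48, 0.55], [-0.25, -0.86, 0.43], [0.68, 0.16, 0.71]] @ diag([0.37167822877645884, 0.3476319172956311, 0.030122156811187784]) @ [[-0.98, 0.03, 0.17], [0.17, 0.08, 0.98], [-0.01, -1.0, 0.08]]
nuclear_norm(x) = 0.75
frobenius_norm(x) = 0.51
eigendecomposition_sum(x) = [[0.14+0.02j, -0.00+0.01j, (0.06-0.08j)],[0.04-0.21j, (0.01+0.01j), -0.12-0.10j],[-0.12+0.15j, -0.00-0.01j, (0.05+0.12j)]] + [[(0.14-0.02j),(-0-0.01j),0.06+0.08j], [0.04+0.21j,(0.01-0.01j),(-0.12+0.1j)], [-0.12-0.15j,-0.00+0.01j,(0.05-0.12j)]] + [[-0.00-0.00j, (-0-0j), -0.00+0.00j], [(-0.05-0j), (-0.06-0j), -0.07+0.00j], [(-0-0j), -0.00-0.00j, (-0.01+0j)]]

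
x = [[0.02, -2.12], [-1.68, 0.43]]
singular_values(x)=[2.23, 1.6]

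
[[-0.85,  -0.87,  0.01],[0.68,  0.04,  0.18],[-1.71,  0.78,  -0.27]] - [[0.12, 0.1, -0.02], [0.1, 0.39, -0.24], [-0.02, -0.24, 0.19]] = [[-0.97, -0.97, 0.03], [0.58, -0.35, 0.42], [-1.69, 1.02, -0.46]]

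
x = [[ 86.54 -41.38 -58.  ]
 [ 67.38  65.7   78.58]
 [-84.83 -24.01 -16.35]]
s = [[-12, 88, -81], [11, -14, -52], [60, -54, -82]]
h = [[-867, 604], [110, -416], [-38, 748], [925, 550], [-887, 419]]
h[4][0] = -887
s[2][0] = 60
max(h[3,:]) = 925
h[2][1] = 748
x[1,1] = 65.7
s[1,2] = -52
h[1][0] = 110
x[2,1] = -24.01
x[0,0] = 86.54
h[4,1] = 419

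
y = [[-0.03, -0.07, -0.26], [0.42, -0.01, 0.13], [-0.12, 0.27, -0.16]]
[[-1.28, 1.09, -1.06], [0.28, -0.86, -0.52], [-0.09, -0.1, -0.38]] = y @[[-0.66, -1.09, -2.59], [2.02, -2.84, 0.03], [4.45, -3.32, 4.35]]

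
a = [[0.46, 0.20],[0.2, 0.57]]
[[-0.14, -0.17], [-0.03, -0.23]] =a @ [[-0.33, -0.22], [0.07, -0.32]]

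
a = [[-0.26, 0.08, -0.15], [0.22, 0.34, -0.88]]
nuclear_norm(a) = 1.27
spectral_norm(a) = 0.97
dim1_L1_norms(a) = [0.49, 1.44]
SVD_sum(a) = [[0.02, 0.04, -0.11], [0.19, 0.34, -0.89]] + [[-0.28, 0.04, -0.04], [0.03, -0.00, 0.01]]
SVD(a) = [[0.12, 0.99], [0.99, -0.12]] @ diag([0.9749776957275105, 0.2903764674244003]) @ [[0.19, 0.36, -0.91], [-0.98, 0.13, -0.15]]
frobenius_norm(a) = 1.02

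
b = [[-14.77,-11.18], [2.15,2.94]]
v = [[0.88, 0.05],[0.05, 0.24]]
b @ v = [[-13.56, -3.42], [2.04, 0.81]]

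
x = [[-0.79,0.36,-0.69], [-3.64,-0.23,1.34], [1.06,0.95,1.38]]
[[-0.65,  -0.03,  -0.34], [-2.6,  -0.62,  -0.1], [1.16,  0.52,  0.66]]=x@[[0.76, 0.16, 0.15],[0.16, 0.32, 0.03],[0.15, 0.03, 0.34]]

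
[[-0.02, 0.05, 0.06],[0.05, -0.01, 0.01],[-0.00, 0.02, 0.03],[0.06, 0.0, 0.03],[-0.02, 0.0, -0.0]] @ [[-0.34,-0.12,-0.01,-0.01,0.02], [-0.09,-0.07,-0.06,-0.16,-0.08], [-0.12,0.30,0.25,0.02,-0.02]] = [[-0.00, 0.02, 0.01, -0.01, -0.01], [-0.02, -0.00, 0.0, 0.0, 0.0], [-0.01, 0.01, 0.01, -0.00, -0.00], [-0.02, 0.00, 0.01, 0.0, 0.0], [0.01, 0.00, 0.00, 0.00, -0.00]]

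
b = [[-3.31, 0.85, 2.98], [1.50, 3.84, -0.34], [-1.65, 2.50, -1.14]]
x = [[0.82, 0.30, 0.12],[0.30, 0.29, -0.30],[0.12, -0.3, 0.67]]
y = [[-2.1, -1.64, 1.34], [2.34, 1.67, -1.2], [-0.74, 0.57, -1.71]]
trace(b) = -0.61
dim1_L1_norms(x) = [1.24, 0.89, 1.09]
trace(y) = -2.14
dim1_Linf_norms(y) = [2.1, 2.34, 1.71]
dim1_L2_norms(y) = [2.98, 3.12, 1.95]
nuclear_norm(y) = 6.23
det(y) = -0.01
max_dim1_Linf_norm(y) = 2.34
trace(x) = 1.78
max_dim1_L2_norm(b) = 4.53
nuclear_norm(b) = 11.37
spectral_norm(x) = 0.96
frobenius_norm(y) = 4.73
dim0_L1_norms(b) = [6.46, 7.19, 4.46]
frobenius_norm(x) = 1.26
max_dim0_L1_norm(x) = 1.24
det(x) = -0.00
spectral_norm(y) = 4.34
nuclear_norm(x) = 1.78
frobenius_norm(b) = 6.92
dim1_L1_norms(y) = [5.08, 5.21, 3.02]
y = b @ x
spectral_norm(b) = 4.70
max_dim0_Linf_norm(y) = 2.34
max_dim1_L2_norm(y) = 3.12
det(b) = 43.66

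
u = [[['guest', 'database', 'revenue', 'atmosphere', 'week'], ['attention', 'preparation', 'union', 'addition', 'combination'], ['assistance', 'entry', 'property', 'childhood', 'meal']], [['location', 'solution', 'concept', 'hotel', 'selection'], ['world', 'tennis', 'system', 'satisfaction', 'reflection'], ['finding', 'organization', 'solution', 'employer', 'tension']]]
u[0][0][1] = 'database'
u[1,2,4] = 'tension'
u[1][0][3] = 'hotel'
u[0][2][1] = 'entry'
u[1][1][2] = 'system'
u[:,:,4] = [['week', 'combination', 'meal'], ['selection', 'reflection', 'tension']]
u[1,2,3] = 'employer'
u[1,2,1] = 'organization'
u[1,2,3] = 'employer'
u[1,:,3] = ['hotel', 'satisfaction', 'employer']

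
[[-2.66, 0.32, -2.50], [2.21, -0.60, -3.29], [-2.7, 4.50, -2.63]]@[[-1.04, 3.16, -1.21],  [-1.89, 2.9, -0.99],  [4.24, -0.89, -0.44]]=[[-8.44, -5.25, 4.0], [-15.11, 8.17, -0.63], [-16.85, 6.86, -0.03]]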